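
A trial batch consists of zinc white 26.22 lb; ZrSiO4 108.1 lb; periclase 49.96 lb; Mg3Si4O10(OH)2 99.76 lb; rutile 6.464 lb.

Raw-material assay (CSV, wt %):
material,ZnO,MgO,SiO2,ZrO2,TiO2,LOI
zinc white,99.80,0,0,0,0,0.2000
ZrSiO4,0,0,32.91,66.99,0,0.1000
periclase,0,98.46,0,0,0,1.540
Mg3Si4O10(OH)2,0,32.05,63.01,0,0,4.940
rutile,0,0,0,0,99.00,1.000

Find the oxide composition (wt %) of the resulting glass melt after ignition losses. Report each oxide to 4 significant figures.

Glass mass = 284.6 lb (batch 290.5 − LOI 5.923).
Composition: ZnO 9.195%, MgO 28.52%, SiO2 34.59%, ZrO2 25.45%, TiO2 2.249%

Full precision is held end to end. Rounding to four significant digits governs every intermediate as printed — each reported value sees exactly one rounding — derived quantities (ignition loss, the yield, glass mass, the totals, five oxide percentages) are carried starting from the weights per 284.6 lb of glass at full precision exactly as printed in the problem or the answer.
Delivered oxide masses:
  ZnO: 26.22·0.9980 = 26.17 lb
  MgO: 49.96·0.9846 + 99.76·0.3205 = 81.16 lb
  SiO2: 108.1·0.3291 + 99.76·0.6301 = 98.43 lb
  ZrO2: 108.1·0.6699 = 72.42 lb
  TiO2: 6.464·0.9900 = 6.399 lb
LOI: 26.22·0.002000 + 108.1·0.001000 + 49.96·0.01540 + 99.76·0.04940 + 6.464·0.01000 = 5.923 lb
batch − LOI leaves glass = 290.5 − 5.923 = 284.6 lb (equal to the oxide-mass sum)
wt %: oxide over glass, times 100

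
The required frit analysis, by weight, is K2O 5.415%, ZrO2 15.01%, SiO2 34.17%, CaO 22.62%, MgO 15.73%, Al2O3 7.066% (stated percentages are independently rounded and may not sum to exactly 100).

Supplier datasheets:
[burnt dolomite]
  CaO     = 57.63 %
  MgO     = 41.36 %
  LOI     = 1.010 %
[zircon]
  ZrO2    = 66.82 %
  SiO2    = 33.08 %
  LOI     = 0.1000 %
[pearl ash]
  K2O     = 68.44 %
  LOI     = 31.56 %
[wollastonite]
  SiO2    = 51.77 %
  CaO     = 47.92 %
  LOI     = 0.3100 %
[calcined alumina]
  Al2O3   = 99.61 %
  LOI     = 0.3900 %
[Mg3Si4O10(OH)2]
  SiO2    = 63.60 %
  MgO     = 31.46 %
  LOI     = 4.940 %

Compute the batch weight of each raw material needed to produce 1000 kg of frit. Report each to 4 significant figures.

Mid-chain values appear rounded off to 4 significant figures as written — all arithmetic runs at full precision in every operation; every reported figure takes a single rounding — derived quantities are rebuilt from the weighed amounts at 1000 kg of glass at full float precision (the six compositions, net glass mass, the totals, yield, LOI), as written in question or answer.
Oxide mass targets, per 1000 kg frit:
  K2O: 5.415% × 1000 = 54.15 kg
  ZrO2: 15.01% × 1000 = 150.1 kg
  SiO2: 34.17% × 1000 = 341.7 kg
  CaO: 22.62% × 1000 = 226.2 kg
  MgO: 15.73% × 1000 = 157.3 kg
  Al2O3: 7.066% × 1000 = 70.66 kg
Mass-balance tally per oxide with the batch weights as given, against the basis in use (every target is met by its sum up to rounding of the answer):
  K2O: 79.12·0.6844 = 54.15 kg (target 54.15 kg)
  ZrO2: 224.6·0.6682 = 150.1 kg (target 150.1 kg)
  SiO2: 224.6·0.3308 + 228.8·0.5177 + 234.1·0.6360 = 341.6 kg (target 341.7 kg)
  CaO: 202.2·0.5763 + 228.8·0.4792 = 226.2 kg (target 226.2 kg)
  MgO: 202.2·0.4136 + 234.1·0.3146 = 157.3 kg (target 157.3 kg)
  Al2O3: 70.94·0.9961 = 70.66 kg (target 70.66 kg)
Glass-mass closure: whole batch net of LOI = 1000 kg (oxide target masses add up to 1000 kg; with the basis standing at 1000 kg — a pure rounding effect).
Adding the batch up: Σ batch = 1040 kg; the LOI term Σ batch·LOI equals 39.79 kg; yield: glass divided by total = 96.17%.

Batch per 1000 kg frit:
  burnt dolomite: 202.2 kg
  zircon: 224.6 kg
  pearl ash: 79.12 kg
  wollastonite: 228.8 kg
  calcined alumina: 70.94 kg
  Mg3Si4O10(OH)2: 234.1 kg
Total batch = 1040 kg; LOI loss = 39.79 kg; yield = 96.17%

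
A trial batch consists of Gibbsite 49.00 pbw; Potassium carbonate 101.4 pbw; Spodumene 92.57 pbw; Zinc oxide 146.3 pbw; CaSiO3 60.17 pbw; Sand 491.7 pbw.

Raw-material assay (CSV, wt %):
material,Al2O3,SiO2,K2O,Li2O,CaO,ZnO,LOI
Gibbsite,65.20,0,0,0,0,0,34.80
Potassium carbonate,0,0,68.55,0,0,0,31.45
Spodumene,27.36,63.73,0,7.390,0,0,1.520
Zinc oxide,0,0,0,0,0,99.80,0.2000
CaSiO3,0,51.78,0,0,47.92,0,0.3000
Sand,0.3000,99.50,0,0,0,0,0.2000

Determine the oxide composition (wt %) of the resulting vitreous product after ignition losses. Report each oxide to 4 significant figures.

Glass mass = 889.3 pbw (batch 941.1 − LOI 51.81).
Composition: Al2O3 6.606%, SiO2 65.15%, K2O 7.816%, Li2O 0.7692%, CaO 3.242%, ZnO 16.42%

All arithmetic holds full precision end to end — in-progress results appear with 4-significant-figure rounding as written; a single rounding produces each reported figure — derived quantities are rebuilt in exact precision (the yield, the six compositions, the totals, LOI, net glass mass) from the weighed amounts per 889.3 pbw of glass, as quoted within problem or answer.
Oxide masses out of the charge:
  Al2O3: 49.00·0.6520 + 92.57·0.2736 + 491.7·0.003000 = 58.75 pbw
  SiO2: 92.57·0.6373 + 60.17·0.5178 + 491.7·0.9950 = 579.4 pbw
  K2O: 101.4·0.6855 = 69.51 pbw
  Li2O: 92.57·0.07390 = 6.841 pbw
  CaO: 60.17·0.4792 = 28.83 pbw
  ZnO: 146.3·0.9980 = 146.0 pbw
LOI: 49.00·0.3480 + 101.4·0.3145 + 92.57·0.01520 + 146.3·0.002000 + 60.17·0.003000 + 491.7·0.002000 = 51.81 pbw
Net of LOI, the glass mass = 941.1 − 51.81 = 889.3 pbw (= Σ oxide masses)
percent by weight: oxide/glass ×100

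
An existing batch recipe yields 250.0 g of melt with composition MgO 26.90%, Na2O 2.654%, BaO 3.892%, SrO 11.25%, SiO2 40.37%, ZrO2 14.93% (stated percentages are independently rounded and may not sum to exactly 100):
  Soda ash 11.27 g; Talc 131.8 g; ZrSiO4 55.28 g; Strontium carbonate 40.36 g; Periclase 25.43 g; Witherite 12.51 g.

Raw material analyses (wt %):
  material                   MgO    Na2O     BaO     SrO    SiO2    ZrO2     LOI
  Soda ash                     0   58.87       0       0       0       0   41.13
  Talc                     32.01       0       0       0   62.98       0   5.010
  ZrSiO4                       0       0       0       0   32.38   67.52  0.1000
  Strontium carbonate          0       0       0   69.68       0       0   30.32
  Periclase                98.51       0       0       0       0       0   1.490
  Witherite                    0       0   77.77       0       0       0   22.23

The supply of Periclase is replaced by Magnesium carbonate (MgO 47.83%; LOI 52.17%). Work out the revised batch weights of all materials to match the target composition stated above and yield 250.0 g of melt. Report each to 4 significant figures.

Revised batch per 250.0 g melt:
  Soda ash: 11.27 g
  Talc: 131.8 g
  ZrSiO4: 55.28 g
  Strontium carbonate: 40.36 g
  Magnesium carbonate: 52.38 g
  Witherite: 12.51 g
Total batch = 303.6 g; LOI loss = 53.64 g

The working math maintains full float precision in every operation — the intermediate values are printed rounded to four significant figures as written — every reported number includes exactly one rounding; derived quantities (LOI, six oxide percentages, yield, glass mass, the totals) are computed in exact precision starting from the weights on 250.0 g of glass, exactly as printed in problem or answer.
The oxide mass targets at 250.0 g melt:
  MgO: 26.90% × 250.0 = 67.25 g
  Na2O: 2.654% × 250.0 = 6.635 g
  BaO: 3.892% × 250.0 = 9.730 g
  SrO: 11.25% × 250.0 = 28.12 g
  SiO2: 40.37% × 250.0 = 100.9 g
  ZrO2: 14.93% × 250.0 = 37.33 g
Per-oxide balance check per the reported batch figures, versus the basis set out (target by target, the sums agree within answer rounding):
  MgO: 131.8·0.3201 + 52.38·0.4783 = 67.24 g (target 67.25 g)
  Na2O: 11.27·0.5887 = 6.635 g (target 6.635 g)
  BaO: 12.51·0.7777 = 9.729 g (target 9.730 g)
  SrO: 40.36·0.6968 = 28.12 g (target 28.12 g)
  SiO2: 131.8·0.6298 + 55.28·0.3238 = 100.9 g (target 100.9 g)
  ZrO2: 55.28·0.6752 = 37.33 g (target 37.33 g)
Glass-mass closure: batch total minus LOI = 250.0 g (targets for the oxides total 250.0 g; against the stated basis, 250.0 g — any gap is answer rounding).
Batch total: Σ batch = 303.6 g; Σ batch·LOI gives LOI loss = 53.64 g; yield: glass divided by total = 82.33%.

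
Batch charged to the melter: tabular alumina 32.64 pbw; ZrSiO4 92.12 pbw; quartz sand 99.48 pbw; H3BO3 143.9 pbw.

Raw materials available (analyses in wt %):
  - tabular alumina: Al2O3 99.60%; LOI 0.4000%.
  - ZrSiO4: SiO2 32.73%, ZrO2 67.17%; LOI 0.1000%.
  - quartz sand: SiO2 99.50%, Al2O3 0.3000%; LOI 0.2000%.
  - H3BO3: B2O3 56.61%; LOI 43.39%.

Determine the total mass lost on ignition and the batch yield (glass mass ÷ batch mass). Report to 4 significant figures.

LOI loss = 62.86 pbw; glass = 305.3 pbw; yield = 82.93%

The whole derivation maintains full precision through the solve; values along the way are printed with 4-significant-digit rounding in the printout. Every reported value is rounded exactly once; the derived quantities are rebuilt in full float precision (yield, totals, glass mass, four oxide percentages, LOI) using the weight values per 305.3 pbw of glass, exactly as printed in either problem or answer.
Each material's LOI contribution:
  tabular alumina: 32.64 × 0.004000 = 0.1306 pbw
  ZrSiO4: 92.12 × 0.001000 = 0.09212 pbw
  quartz sand: 99.48 × 0.002000 = 0.1990 pbw
  H3BO3: 143.9 × 0.4339 = 62.44 pbw
Total LOI = 62.86 pbw
Glass = batch − LOI = 368.1 − 62.86 = 305.3 pbw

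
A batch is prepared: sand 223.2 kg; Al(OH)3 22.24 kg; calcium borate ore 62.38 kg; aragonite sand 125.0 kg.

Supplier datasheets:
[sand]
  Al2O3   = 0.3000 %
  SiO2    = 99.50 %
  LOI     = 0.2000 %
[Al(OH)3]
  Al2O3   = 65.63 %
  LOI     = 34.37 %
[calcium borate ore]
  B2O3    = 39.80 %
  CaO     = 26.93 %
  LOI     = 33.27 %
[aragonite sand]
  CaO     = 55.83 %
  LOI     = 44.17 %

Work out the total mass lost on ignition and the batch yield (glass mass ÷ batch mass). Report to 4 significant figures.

Each numeric step holds full precision from first step to last; rounding to four significant figures governs every intermediate as displayed — a single rounding completes each reported figure — the derived quantities are computed at exact precision (the yield, net glass mass, LOI, four oxide percentages, totals) using the weight values per 348.8 kg of glass, exactly as printed in either problem or answer.
Loss on ignition, line by line:
  sand: 223.2 × 0.002000 = 0.4464 kg
  Al(OH)3: 22.24 × 0.3437 = 7.644 kg
  calcium borate ore: 62.38 × 0.3327 = 20.75 kg
  aragonite sand: 125.0 × 0.4417 = 55.21 kg
Total LOI = 84.06 kg
Glass = batch − LOI = 432.8 − 84.06 = 348.8 kg

LOI loss = 84.06 kg; glass = 348.8 kg; yield = 80.58%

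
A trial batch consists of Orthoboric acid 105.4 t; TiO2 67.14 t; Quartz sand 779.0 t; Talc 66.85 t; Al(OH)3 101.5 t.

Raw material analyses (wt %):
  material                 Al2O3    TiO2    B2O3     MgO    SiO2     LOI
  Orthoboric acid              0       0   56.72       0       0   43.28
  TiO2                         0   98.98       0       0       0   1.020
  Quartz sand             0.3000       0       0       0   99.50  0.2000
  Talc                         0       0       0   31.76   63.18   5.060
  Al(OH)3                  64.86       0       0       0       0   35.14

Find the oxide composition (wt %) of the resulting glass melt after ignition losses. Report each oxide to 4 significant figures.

The intermediate values are printed rounded to four significant digits between the steps; the working math carries exact precision from first step to last — a single rounding produces every reported number; the derived quantities are carried at exact precision (the yield, glass mass, totals, LOI, the five compositions) starting from the weights for 1033 t of glass, exactly as shown in the question or the answer.
Per-oxide mass from batch:
  Al2O3: 779.0·0.003000 + 101.5·0.6486 = 68.17 t
  TiO2: 67.14·0.9898 = 66.46 t
  B2O3: 105.4·0.5672 = 59.78 t
  MgO: 66.85·0.3176 = 21.23 t
  SiO2: 779.0·0.9950 + 66.85·0.6318 = 817.3 t
LOI: 105.4·0.4328 + 67.14·0.01020 + 779.0·0.002000 + 66.85·0.05060 + 101.5·0.3514 = 86.91 t
Glass = total batch minus LOI = 1120 − 86.91 = 1033 t (equal to the oxide-mass sum)
oxide / glass × 100 gives the wt %

Glass mass = 1033 t (batch 1120 − LOI 86.91).
Composition: Al2O3 6.599%, TiO2 6.433%, B2O3 5.787%, MgO 2.055%, SiO2 79.12%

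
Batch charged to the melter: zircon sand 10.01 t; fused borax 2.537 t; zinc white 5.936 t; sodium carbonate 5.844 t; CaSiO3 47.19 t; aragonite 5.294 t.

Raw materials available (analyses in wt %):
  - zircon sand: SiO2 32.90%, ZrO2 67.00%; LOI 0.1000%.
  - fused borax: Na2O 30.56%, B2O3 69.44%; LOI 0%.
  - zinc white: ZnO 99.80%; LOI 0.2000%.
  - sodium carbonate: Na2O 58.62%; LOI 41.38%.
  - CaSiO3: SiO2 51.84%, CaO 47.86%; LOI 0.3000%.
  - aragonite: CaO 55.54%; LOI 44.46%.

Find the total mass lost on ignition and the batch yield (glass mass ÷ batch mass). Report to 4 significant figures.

LOI loss = 4.935 t; glass = 71.88 t; yield = 93.57%

All arithmetic holds full precision through the solve; mid-chain values appear, with 4-significant-figure rounding, when written out. Exactly one rounding lands on each reported number; derived quantities (the totals, glass mass, ignition loss, yield, six oxide percentages) are rebuilt from the weighed amounts per 71.88 t of glass in full precision exactly as shown in either problem or answer.
Material-by-material LOI:
  zircon sand: 10.01 × 0.001000 = 0.01001 t
  fused borax: 2.537 × 0 = 0 t
  zinc white: 5.936 × 0.002000 = 0.01187 t
  sodium carbonate: 5.844 × 0.4138 = 2.418 t
  CaSiO3: 47.19 × 0.003000 = 0.1416 t
  aragonite: 5.294 × 0.4446 = 2.354 t
Total LOI = 4.935 t
Glass = batch − LOI = 76.81 − 4.935 = 71.88 t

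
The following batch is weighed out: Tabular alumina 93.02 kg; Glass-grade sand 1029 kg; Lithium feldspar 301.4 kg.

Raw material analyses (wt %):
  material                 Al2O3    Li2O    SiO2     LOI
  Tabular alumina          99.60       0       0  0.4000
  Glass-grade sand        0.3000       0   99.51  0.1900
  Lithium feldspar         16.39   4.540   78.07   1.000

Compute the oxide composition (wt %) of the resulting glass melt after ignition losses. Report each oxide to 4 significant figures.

Working values are shown rounded to 4 significant digits across the worked steps — every computation carries exact precision in every operation — a single rounding finalizes every reported result. All derived quantities (the three compositions, glass mass, totals, ignition loss, yield) are computed in full precision from the weighed amounts for 1418 kg of glass as given in question or answer.
Per-oxide mass from batch:
  Al2O3: 93.02·0.9960 + 1029·0.003000 + 301.4·0.1639 = 145.1 kg
  Li2O: 301.4·0.04540 = 13.68 kg
  SiO2: 1029·0.9951 + 301.4·0.7807 = 1259 kg
LOI: 93.02·0.004000 + 1029·0.001900 + 301.4·0.01000 = 5.341 kg
Resulting glass, batch − LOI: 1423 − 5.341 = 1418 kg (= the summed oxide contributions)
wt %: oxide over glass, times 100

Glass mass = 1418 kg (batch 1423 − LOI 5.341).
Composition: Al2O3 10.23%, Li2O 0.9649%, SiO2 88.80%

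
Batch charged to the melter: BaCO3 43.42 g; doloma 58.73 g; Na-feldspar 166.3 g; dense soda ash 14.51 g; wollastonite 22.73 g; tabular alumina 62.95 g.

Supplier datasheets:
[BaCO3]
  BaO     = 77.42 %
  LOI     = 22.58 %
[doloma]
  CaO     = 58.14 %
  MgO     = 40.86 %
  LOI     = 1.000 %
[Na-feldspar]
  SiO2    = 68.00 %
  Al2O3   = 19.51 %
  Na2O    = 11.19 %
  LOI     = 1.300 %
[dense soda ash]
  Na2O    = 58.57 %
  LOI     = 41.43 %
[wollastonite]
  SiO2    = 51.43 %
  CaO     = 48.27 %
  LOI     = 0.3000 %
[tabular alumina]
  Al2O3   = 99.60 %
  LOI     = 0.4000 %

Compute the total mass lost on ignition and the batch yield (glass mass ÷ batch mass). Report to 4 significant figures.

LOI loss = 18.88 g; glass = 349.8 g; yield = 94.88%

The working math runs at full precision in every operation. The intermediate values are shown, rounded to 4 significant digits, on the page. A single rounding completes each reported figure. All derived quantities (yield, ignition loss, the six compositions, net glass mass, totals) are carried in full float precision using the weight values per 349.8 g of glass as set out in the question or the answer.
Ignition loss by material:
  BaCO3: 43.42 × 0.2258 = 9.804 g
  doloma: 58.73 × 0.01000 = 0.5873 g
  Na-feldspar: 166.3 × 0.01300 = 2.162 g
  dense soda ash: 14.51 × 0.4143 = 6.011 g
  wollastonite: 22.73 × 0.003000 = 0.06819 g
  tabular alumina: 62.95 × 0.004000 = 0.2518 g
Total LOI = 18.88 g
Glass = batch − LOI = 368.6 − 18.88 = 349.8 g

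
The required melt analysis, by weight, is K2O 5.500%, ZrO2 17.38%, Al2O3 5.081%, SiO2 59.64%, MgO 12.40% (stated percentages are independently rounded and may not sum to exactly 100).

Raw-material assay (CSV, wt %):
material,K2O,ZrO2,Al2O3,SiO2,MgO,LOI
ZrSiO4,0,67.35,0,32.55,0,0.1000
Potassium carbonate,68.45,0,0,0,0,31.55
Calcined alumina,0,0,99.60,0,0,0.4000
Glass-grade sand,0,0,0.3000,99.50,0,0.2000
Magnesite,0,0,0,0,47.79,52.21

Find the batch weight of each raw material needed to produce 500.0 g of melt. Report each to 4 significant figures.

Batch per 500.0 g melt:
  ZrSiO4: 129.0 g
  Potassium carbonate: 40.18 g
  Calcined alumina: 24.73 g
  Glass-grade sand: 257.5 g
  Magnesite: 129.7 g
Total batch = 581.1 g; LOI loss = 81.14 g; yield = 86.04%

Working values are rounded to 4 significant digits as shown. Every computation maintains exact precision at every stage — exactly one rounding lands on every reported result; derived quantities, including yield, glass mass, five oxide percentages, totals, LOI, are computed using the weight values per 500.0 g of glass in full float precision as written in either problem or answer.
Oxide-by-oxide targets in 500.0 g melt:
  K2O: 5.500% × 500.0 = 27.50 g
  ZrO2: 17.38% × 500.0 = 86.90 g
  Al2O3: 5.081% × 500.0 = 25.40 g
  SiO2: 59.64% × 500.0 = 298.2 g
  MgO: 12.40% × 500.0 = 62.00 g
A balance pass over the oxides, per the reported batch figures, versus the basis set out (sums match the target masses modulo rounding of the values):
  K2O: 40.18·0.6845 = 27.50 g (target 27.50 g)
  ZrO2: 129.0·0.6735 = 86.88 g (target 86.90 g)
  Al2O3: 24.73·0.9960 + 257.5·0.003000 = 25.40 g (target 25.40 g)
  SiO2: 129.0·0.3255 + 257.5·0.9950 = 298.2 g (target 298.2 g)
  MgO: 129.7·0.4779 = 61.98 g (target 62.00 g)
Consistency of the glass mass: net batch after ignition = 500.0 g (the Σ of target masses is 500.0 g; against the stated basis, 500.0 g — deltas are rounding alone).
Batch grand total — Σ batch = 581.1 g; the LOI term Σ batch·LOI equals 81.14 g; the yield ratio, glass ÷ batch: 86.04%.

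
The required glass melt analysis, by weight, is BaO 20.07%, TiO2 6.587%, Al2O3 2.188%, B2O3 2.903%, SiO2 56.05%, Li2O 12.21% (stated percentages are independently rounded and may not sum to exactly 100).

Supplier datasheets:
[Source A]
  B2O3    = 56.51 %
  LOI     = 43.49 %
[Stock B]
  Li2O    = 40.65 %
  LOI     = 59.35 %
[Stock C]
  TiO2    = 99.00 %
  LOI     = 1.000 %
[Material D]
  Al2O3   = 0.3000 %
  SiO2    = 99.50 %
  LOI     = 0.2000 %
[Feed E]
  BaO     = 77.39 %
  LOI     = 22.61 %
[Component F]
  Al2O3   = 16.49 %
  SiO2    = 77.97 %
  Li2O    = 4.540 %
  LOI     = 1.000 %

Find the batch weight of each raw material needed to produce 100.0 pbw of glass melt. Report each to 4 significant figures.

Batch per 100.0 pbw glass melt:
  Source A: 5.137 pbw
  Stock B: 28.65 pbw
  Stock C: 6.654 pbw
  Material D: 46.60 pbw
  Feed E: 25.93 pbw
  Component F: 12.42 pbw
Total batch = 125.4 pbw; LOI loss = 25.38 pbw; yield = 79.76%

Each numeric step holds full precision in every operation. The intermediate values are printed rounded off to 4 significant digits when written out. Each reported value takes exactly one rounding; the derived quantities (the totals, six oxide percentages, glass mass, the yield, ignition loss) are re-derived at full float precision from the weighed amounts on 100.0 pbw of glass as written in question or answer.
Target oxide masses per 100.0 pbw glass melt:
  BaO: 20.07% × 100.0 = 20.07 pbw
  TiO2: 6.587% × 100.0 = 6.587 pbw
  Al2O3: 2.188% × 100.0 = 2.188 pbw
  B2O3: 2.903% × 100.0 = 2.903 pbw
  SiO2: 56.05% × 100.0 = 56.05 pbw
  Li2O: 12.21% × 100.0 = 12.21 pbw
A balance pass over the oxides, using the reported weights, on the stated basis (sums match the target masses inside rounding margins):
  BaO: 25.93·0.7739 = 20.07 pbw (target 20.07 pbw)
  TiO2: 6.654·0.9900 = 6.587 pbw (target 6.587 pbw)
  Al2O3: 46.60·0.003000 + 12.42·0.1649 = 2.188 pbw (target 2.188 pbw)
  B2O3: 5.137·0.5651 = 2.903 pbw (target 2.903 pbw)
  SiO2: 46.60·0.9950 + 12.42·0.7797 = 56.05 pbw (target 56.05 pbw)
  Li2O: 28.65·0.4065 + 12.42·0.04540 = 12.21 pbw (target 12.21 pbw)
Consistency of the glass mass: whole batch net of LOI = 100.0 pbw (oxide target masses add up to 100.0 pbw; stated basis 100.0 pbw — any gap is answer rounding).
Total batch = Σ batch = 125.4 pbw; the LOI term Σ batch·LOI equals 25.38 pbw; yield = glass ÷ total batch = 79.76%.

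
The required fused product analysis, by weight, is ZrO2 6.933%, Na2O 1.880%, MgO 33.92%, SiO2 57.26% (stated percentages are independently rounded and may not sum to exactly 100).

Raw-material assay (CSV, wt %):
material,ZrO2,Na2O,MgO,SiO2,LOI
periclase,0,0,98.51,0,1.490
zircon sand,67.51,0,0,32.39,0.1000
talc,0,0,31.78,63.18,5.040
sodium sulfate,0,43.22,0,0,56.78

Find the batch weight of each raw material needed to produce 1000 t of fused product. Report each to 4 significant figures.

Batch per 1000 t fused product:
  periclase: 68.94 t
  zircon sand: 102.7 t
  talc: 853.7 t
  sodium sulfate: 43.50 t
Total batch = 1069 t; LOI loss = 68.86 t; yield = 93.56%

Every computation runs at full precision all the way through; in-progress results are displayed rounded to 4 significant digits between the steps. Each reported figure is rounded once only; all derived quantities are computed at full precision (totals, ignition loss, four oxide percentages, net glass mass, the yield) from the weighed amounts for 1000 t of glass as given in the problem or answer text.
Per-oxide target masses for 1000 t fused product:
  ZrO2: 6.933% × 1000 = 69.33 t
  Na2O: 1.880% × 1000 = 18.80 t
  MgO: 33.92% × 1000 = 339.2 t
  SiO2: 57.26% × 1000 = 572.6 t
Per-oxide balance check using the reported weights, against the basis in use (sum by sum, the targets are met inside rounding margins):
  ZrO2: 102.7·0.6751 = 69.33 t (target 69.33 t)
  Na2O: 43.50·0.4322 = 18.80 t (target 18.80 t)
  MgO: 68.94·0.9851 + 853.7·0.3178 = 339.2 t (target 339.2 t)
  SiO2: 102.7·0.3239 + 853.7·0.6318 = 572.6 t (target 572.6 t)
Mass balance on the glass: total batch − LOI = 1000 t (the targets, summed, come to 999.9 t; against the stated basis, 1000 t — deltas are rounding alone).
Whole-batch sum: Σ batch = 1069 t; ignition loss, Σ(batch × LOI) = 68.86 t; yield, glass over the total, = 93.56%.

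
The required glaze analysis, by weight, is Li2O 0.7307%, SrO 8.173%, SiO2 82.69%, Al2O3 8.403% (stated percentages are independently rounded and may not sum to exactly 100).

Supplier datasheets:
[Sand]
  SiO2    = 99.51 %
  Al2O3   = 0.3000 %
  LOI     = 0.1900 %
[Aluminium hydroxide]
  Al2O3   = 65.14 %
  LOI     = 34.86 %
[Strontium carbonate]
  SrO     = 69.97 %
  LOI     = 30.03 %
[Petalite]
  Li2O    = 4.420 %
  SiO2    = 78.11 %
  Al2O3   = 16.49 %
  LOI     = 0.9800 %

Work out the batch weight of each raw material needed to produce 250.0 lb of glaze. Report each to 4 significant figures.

Batch per 250.0 lb glaze:
  Sand: 175.3 lb
  Aluminium hydroxide: 20.98 lb
  Strontium carbonate: 29.20 lb
  Petalite: 41.33 lb
Total batch = 266.8 lb; LOI loss = 16.82 lb; yield = 93.70%

Values along the way are displayed rounded off to 4 significant digits on the page — all internal work keeps full precision from start to finish. Each reported figure receives exactly one rounding. All derived quantities are recomputed starting from the weights at 250.0 lb of glass at full precision (net glass mass, the four compositions, the yield, LOI, the totals) as quoted within the question or the answer.
The oxide mass targets at 250.0 lb glaze:
  Li2O: 0.7307% × 250.0 = 1.827 lb
  SrO: 8.173% × 250.0 = 20.43 lb
  SiO2: 82.69% × 250.0 = 206.7 lb
  Al2O3: 8.403% × 250.0 = 21.01 lb
Sums-versus-targets review working from each reported weight, on the stated basis (target by target, the sums agree up to rounding of the answer):
  Li2O: 41.33·0.04420 = 1.827 lb (target 1.827 lb)
  SrO: 29.20·0.6997 = 20.43 lb (target 20.43 lb)
  SiO2: 175.3·0.9951 + 41.33·0.7811 = 206.7 lb (target 206.7 lb)
  Al2O3: 175.3·0.003000 + 20.98·0.6514 + 41.33·0.1649 = 21.01 lb (target 21.01 lb)
Glass-mass sanity pass: batch Σ − ignition loss = 250.0 lb (oxide target masses add up to 250.0 lb; with the basis standing at 250.0 lb — deltas are rounding alone).
Adding the batch up: Σ batch = 266.8 lb; ignition loss, Σ(batch × LOI) = 16.82 lb; yield: glass divided by total = 93.70%.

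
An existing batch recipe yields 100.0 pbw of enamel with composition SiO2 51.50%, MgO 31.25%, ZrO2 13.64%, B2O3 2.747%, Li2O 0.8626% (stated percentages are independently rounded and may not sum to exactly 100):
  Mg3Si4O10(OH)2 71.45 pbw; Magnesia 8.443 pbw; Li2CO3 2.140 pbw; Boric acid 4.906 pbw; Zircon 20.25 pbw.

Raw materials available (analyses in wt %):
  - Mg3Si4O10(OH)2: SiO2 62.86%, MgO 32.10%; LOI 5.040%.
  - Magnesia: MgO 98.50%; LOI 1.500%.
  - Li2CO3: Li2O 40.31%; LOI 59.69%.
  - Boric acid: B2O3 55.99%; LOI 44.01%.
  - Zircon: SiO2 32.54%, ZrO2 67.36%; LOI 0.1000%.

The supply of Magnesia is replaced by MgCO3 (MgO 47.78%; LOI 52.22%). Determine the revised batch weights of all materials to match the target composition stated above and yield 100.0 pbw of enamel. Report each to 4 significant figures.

The intermediate values are printed, rounded to 4 significant figures, within the worked lines; all internal work keeps exact precision through every step. Each reported result takes exactly one rounding; derived quantities are recomputed in full precision (net glass mass, yield, ignition loss, five oxide percentages, totals) using the weight values per 100.0 pbw of glass as set out in the problem or answer text.
The oxide mass targets at 100.0 pbw enamel:
  SiO2: 51.50% × 100.0 = 51.50 pbw
  MgO: 31.25% × 100.0 = 31.25 pbw
  ZrO2: 13.64% × 100.0 = 13.64 pbw
  B2O3: 2.747% × 100.0 = 2.747 pbw
  Li2O: 0.8626% × 100.0 = 0.8626 pbw
Verifying the oxide balance given the weights on record, versus the basis set out (delivered sums recover each target within answer rounding):
  SiO2: 71.45·0.6286 + 20.25·0.3254 = 51.50 pbw (target 51.50 pbw)
  MgO: 71.45·0.3210 + 17.40·0.4778 = 31.25 pbw (target 31.25 pbw)
  ZrO2: 20.25·0.6736 = 13.64 pbw (target 13.64 pbw)
  B2O3: 4.906·0.5599 = 2.747 pbw (target 2.747 pbw)
  Li2O: 2.140·0.4031 = 0.8626 pbw (target 0.8626 pbw)
Glass-mass closure: total charge less LOI = 100.0 pbw (the Σ of target masses is 100.0 pbw; stated basis 100.0 pbw — gaps are rounding artifacts).
Adding the batch up: Σ batch = 116.1 pbw; LOI loss = Σ batch·LOI = 16.14 pbw; as yield: glass ÷ batch → 86.10%.

Revised batch per 100.0 pbw enamel:
  Mg3Si4O10(OH)2: 71.45 pbw
  MgCO3: 17.40 pbw
  Li2CO3: 2.140 pbw
  Boric acid: 4.906 pbw
  Zircon: 20.25 pbw
Total batch = 116.1 pbw; LOI loss = 16.14 pbw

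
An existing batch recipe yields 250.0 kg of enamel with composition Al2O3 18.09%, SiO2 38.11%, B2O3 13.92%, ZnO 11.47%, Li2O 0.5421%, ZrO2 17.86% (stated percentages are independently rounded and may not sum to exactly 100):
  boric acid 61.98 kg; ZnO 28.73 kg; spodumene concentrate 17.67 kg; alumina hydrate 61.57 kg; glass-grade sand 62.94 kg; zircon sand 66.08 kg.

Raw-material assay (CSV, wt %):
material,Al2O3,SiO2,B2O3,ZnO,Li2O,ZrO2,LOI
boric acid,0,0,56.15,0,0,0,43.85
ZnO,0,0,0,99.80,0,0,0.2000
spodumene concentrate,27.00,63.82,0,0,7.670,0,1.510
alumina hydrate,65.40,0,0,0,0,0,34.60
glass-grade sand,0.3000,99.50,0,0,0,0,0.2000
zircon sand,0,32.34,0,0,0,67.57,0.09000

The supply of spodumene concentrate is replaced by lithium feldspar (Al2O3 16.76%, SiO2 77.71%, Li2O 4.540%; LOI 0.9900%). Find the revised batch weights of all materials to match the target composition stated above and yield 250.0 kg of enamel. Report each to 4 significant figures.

All arithmetic carries exact precision end to end; the intermediate values are shown, rounded to four significant figures, when written out — exactly one rounding goes into every reported figure — all derived quantities are carried at exact precision (yield, the six compositions, ignition loss, glass mass, the totals) from the weighed amounts at 250.0 kg of glass, as they appear in the question or the answer.
Per-oxide target masses for 250.0 kg enamel:
  Al2O3: 18.09% × 250.0 = 45.22 kg
  SiO2: 38.11% × 250.0 = 95.28 kg
  B2O3: 13.92% × 250.0 = 34.80 kg
  ZnO: 11.47% × 250.0 = 28.68 kg
  Li2O: 0.5421% × 250.0 = 1.355 kg
  ZrO2: 17.86% × 250.0 = 44.65 kg
Verifying the oxide balance given the weights on record, against the basis in use (each sum matches its target mass inside rounding margins):
  Al2O3: 29.85·0.1676 + 61.27·0.6540 + 50.96·0.003000 = 45.23 kg (target 45.22 kg)
  SiO2: 29.85·0.7771 + 50.96·0.9950 + 66.08·0.3234 = 95.27 kg (target 95.28 kg)
  B2O3: 61.98·0.5615 = 34.80 kg (target 34.80 kg)
  ZnO: 28.73·0.9980 = 28.67 kg (target 28.68 kg)
  Li2O: 29.85·0.04540 = 1.355 kg (target 1.355 kg)
  ZrO2: 66.08·0.6757 = 44.65 kg (target 44.65 kg)
Glass-mass sanity pass: net batch after ignition = 250.0 kg (the Σ of target masses is 250.0 kg; basis as stated: 250.0 kg — rounding explains the deltas).
Batch grand total — Σ batch = 298.9 kg; ignition loss, Σ(batch × LOI) = 48.89 kg; yield = glass ÷ total batch = 83.64%.

Revised batch per 250.0 kg enamel:
  boric acid: 61.98 kg
  ZnO: 28.73 kg
  lithium feldspar: 29.85 kg
  alumina hydrate: 61.27 kg
  glass-grade sand: 50.96 kg
  zircon sand: 66.08 kg
Total batch = 298.9 kg; LOI loss = 48.89 kg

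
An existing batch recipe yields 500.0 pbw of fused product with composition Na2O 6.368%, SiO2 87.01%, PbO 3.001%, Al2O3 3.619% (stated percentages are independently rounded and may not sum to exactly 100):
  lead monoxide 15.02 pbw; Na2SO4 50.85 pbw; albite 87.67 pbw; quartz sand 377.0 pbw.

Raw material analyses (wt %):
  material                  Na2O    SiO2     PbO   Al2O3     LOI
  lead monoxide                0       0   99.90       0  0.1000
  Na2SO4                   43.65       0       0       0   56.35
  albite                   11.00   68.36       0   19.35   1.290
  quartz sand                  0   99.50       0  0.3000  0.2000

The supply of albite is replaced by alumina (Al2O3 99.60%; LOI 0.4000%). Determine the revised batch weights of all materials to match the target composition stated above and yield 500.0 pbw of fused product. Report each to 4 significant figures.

The whole derivation runs at exact precision through the solve; the intermediate values are printed (rounded to 4 significant figures) across the worked steps — a single rounding produces every reported figure; the derived quantities (net glass mass, the totals, the four compositions, the yield, LOI) are computed at full float precision from the batch weights per 500.0 pbw of glass, precisely as stated by either problem or answer.
Target masses of each oxide per 500.0 pbw fused product:
  Na2O: 6.368% × 500.0 = 31.84 pbw
  SiO2: 87.01% × 500.0 = 435.0 pbw
  PbO: 3.001% × 500.0 = 15.00 pbw
  Al2O3: 3.619% × 500.0 = 18.10 pbw
Per-oxide balance check given the weights on record, versus the basis set out (delivered sums recover each target exact up to rounding of places):
  Na2O: 72.94·0.4365 = 31.84 pbw (target 31.84 pbw)
  SiO2: 437.2·0.9950 = 435.0 pbw (target 435.0 pbw)
  PbO: 15.02·0.9990 = 15.00 pbw (target 15.00 pbw)
  Al2O3: 16.85·0.9960 + 437.2·0.003000 = 18.09 pbw (target 18.10 pbw)
Glass-mass closure: net batch after ignition = 500.0 pbw (per-oxide target masses sum to 500.0 pbw; stated basis 500.0 pbw — gaps are rounding artifacts).
Whole-batch sum: Σ batch = 542.0 pbw; LOI removed, Σ of batch·LOI: 42.06 pbw; the yield ratio, glass ÷ batch: 92.24%.

Revised batch per 500.0 pbw fused product:
  lead monoxide: 15.02 pbw
  Na2SO4: 72.94 pbw
  alumina: 16.85 pbw
  quartz sand: 437.2 pbw
Total batch = 542.0 pbw; LOI loss = 42.06 pbw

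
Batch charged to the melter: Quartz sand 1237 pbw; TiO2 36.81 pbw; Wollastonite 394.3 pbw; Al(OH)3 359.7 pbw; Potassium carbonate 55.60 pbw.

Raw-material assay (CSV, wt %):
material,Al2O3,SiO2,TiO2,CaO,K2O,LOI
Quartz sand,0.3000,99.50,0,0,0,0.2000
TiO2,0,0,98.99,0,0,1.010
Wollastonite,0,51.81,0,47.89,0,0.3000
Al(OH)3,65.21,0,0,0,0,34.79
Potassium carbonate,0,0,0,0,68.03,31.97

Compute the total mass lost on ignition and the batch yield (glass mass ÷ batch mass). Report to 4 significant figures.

LOI loss = 146.9 pbw; glass = 1936 pbw; yield = 92.95%

Mid-chain values are printed, rounded to 4 significant figures, alongside each step — exact precision is held in every operation — every reported number receives exactly one rounding — all derived quantities, including yield, totals, five oxide percentages, glass mass, LOI, are re-derived from the batch weights per 1936 pbw of glass in full float precision, as quoted within either problem or answer.
Each material's LOI contribution:
  Quartz sand: 1237 × 0.002000 = 2.474 pbw
  TiO2: 36.81 × 0.01010 = 0.3718 pbw
  Wollastonite: 394.3 × 0.003000 = 1.183 pbw
  Al(OH)3: 359.7 × 0.3479 = 125.1 pbw
  Potassium carbonate: 55.60 × 0.3197 = 17.78 pbw
Total LOI = 146.9 pbw
Glass = batch − LOI = 2083 − 146.9 = 1936 pbw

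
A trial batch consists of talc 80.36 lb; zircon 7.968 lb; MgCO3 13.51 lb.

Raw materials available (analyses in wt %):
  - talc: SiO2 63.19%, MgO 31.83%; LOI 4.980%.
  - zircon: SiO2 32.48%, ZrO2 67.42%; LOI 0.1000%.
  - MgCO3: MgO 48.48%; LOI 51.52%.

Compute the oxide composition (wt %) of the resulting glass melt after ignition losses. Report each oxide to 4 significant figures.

Each numeric step runs at full float precision in every operation; intermediates are printed, with 4-significant-figure rounding, on the page — each reported number is rounded exactly once. The derived quantities (the three compositions, the yield, ignition loss, the totals, net glass mass) are rebuilt from the batch weights at 90.87 lb of glass in exact precision as given in either problem or answer.
Per-oxide mass from batch:
  SiO2: 80.36·0.6319 + 7.968·0.3248 = 53.37 lb
  ZrO2: 7.968·0.6742 = 5.372 lb
  MgO: 80.36·0.3183 + 13.51·0.4848 = 32.13 lb
LOI: 80.36·0.04980 + 7.968·0.001000 + 13.51·0.5152 = 10.97 lb
Glass mass = batch − LOI = 101.8 − 10.97 = 90.87 lb (consistent with Σ oxide mass)
percent share: oxide ÷ glass, ×100

Glass mass = 90.87 lb (batch 101.8 − LOI 10.97).
Composition: SiO2 58.73%, ZrO2 5.912%, MgO 35.36%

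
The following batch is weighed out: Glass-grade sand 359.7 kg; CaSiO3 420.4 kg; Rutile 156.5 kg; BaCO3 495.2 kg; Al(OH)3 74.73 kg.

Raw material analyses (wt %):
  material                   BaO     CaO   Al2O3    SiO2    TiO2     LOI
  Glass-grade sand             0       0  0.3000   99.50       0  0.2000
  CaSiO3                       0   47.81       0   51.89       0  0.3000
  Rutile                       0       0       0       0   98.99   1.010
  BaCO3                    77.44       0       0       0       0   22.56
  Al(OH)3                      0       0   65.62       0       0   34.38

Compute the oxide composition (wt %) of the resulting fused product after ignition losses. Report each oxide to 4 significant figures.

Each numeric step runs at full precision through the solve. Mid-chain values are printed rounded to four significant figures; exactly one rounding lands on each reported number; derived quantities, which include five oxide percentages, glass mass, ignition loss, the yield, totals, are carried at exact precision, precisely as stated by question or answer, from the batch weights for 1366 kg of glass.
Mass of each oxide from the mix:
  BaO: 495.2·0.7744 = 383.5 kg
  CaO: 420.4·0.4781 = 201.0 kg
  Al2O3: 359.7·0.003000 + 74.73·0.6562 = 50.12 kg
  SiO2: 359.7·0.9950 + 420.4·0.5189 = 576.0 kg
  TiO2: 156.5·0.9899 = 154.9 kg
LOI: 359.7·0.002000 + 420.4·0.003000 + 156.5·0.01010 + 495.2·0.2256 + 74.73·0.3438 = 141.0 kg
Net of LOI, the glass mass = 1507 − 141.0 = 1366 kg (= the summed oxide contributions)
wt % = oxide mass / glass mass × 100

Glass mass = 1366 kg (batch 1507 − LOI 141.0).
Composition: BaO 28.08%, CaO 14.72%, Al2O3 3.670%, SiO2 42.18%, TiO2 11.34%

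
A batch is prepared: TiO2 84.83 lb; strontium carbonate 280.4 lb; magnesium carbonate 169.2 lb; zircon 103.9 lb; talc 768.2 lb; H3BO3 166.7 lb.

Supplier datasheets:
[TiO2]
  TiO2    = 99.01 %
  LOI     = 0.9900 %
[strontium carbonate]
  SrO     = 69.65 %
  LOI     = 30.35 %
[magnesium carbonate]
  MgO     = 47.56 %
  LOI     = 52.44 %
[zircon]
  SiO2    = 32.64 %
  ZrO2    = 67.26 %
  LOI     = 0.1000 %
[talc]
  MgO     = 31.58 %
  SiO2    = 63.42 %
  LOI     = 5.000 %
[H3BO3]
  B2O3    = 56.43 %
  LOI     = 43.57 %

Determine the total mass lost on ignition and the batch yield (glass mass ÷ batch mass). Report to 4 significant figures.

All internal work carries full precision all the way through — in-progress results are printed rounded off to 4 significant digits across the worked steps — every reported figure carries a single rounding — derived quantities are recomputed in exact precision (totals, six oxide percentages, ignition loss, net glass mass, yield) from the weighed amounts at 1287 lb of glass, exactly as printed in the question or the answer.
Per-material ignition loss:
  TiO2: 84.83 × 0.009900 = 0.8398 lb
  strontium carbonate: 280.4 × 0.3035 = 85.10 lb
  magnesium carbonate: 169.2 × 0.5244 = 88.73 lb
  zircon: 103.9 × 0.001000 = 0.1039 lb
  talc: 768.2 × 0.05000 = 38.41 lb
  H3BO3: 166.7 × 0.4357 = 72.63 lb
Total LOI = 285.8 lb
Glass = batch − LOI = 1573 − 285.8 = 1287 lb

LOI loss = 285.8 lb; glass = 1287 lb; yield = 81.83%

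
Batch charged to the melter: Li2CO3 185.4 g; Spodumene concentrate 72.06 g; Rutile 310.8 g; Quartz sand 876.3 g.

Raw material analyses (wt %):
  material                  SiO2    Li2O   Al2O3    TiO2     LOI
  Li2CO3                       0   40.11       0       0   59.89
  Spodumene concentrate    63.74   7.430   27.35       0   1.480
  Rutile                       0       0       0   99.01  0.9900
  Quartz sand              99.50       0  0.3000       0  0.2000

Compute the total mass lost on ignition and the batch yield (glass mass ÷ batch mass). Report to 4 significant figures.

LOI loss = 116.9 g; glass = 1328 g; yield = 91.91%

The whole derivation holds exact precision at every stage — the intermediate values appear rounded to 4 significant figures across the worked steps; each reported number is rounded a single time. The derived quantities, which include LOI, the yield, four oxide percentages, totals, net glass mass, are rebuilt in exact precision, as quoted within either problem or answer, from the batch weights at 1328 g of glass.
Material-by-material LOI:
  Li2CO3: 185.4 × 0.5989 = 111.0 g
  Spodumene concentrate: 72.06 × 0.01480 = 1.066 g
  Rutile: 310.8 × 0.009900 = 3.077 g
  Quartz sand: 876.3 × 0.002000 = 1.753 g
Total LOI = 116.9 g
Glass = batch − LOI = 1445 − 116.9 = 1328 g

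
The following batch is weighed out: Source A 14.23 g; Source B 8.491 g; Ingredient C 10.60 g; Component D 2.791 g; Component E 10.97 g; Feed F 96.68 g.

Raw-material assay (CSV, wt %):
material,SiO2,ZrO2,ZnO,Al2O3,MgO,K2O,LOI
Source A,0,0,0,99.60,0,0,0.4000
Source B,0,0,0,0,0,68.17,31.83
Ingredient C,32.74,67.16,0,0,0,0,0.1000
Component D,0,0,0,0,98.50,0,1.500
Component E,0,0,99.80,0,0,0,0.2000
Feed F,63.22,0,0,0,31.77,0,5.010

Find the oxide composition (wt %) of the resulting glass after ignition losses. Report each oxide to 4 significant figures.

Each numeric step holds full float precision end to end — the intermediate values are printed rounded to 4 significant figures in the printout — exactly one rounding lands on each reported number. Derived quantities (net glass mass, yield, the six compositions, the totals, LOI) are recomputed at full float precision from the weighed amounts at 136.1 g of glass as quoted within the problem or the answer.
Per-oxide mass from batch:
  SiO2: 10.60·0.3274 + 96.68·0.6322 = 64.59 g
  ZrO2: 10.60·0.6716 = 7.119 g
  ZnO: 10.97·0.9980 = 10.95 g
  Al2O3: 14.23·0.9960 = 14.17 g
  MgO: 2.791·0.9850 + 96.68·0.3177 = 33.46 g
  K2O: 8.491·0.6817 = 5.788 g
LOI: 14.23·0.004000 + 8.491·0.3183 + 10.60·0.001000 + 2.791·0.01500 + 10.97·0.002000 + 96.68·0.05010 = 7.678 g
Net of LOI, the glass mass = 143.8 − 7.678 = 136.1 g (equal to the oxide-mass sum)
wt % = oxide mass / glass mass × 100

Glass mass = 136.1 g (batch 143.8 − LOI 7.678).
Composition: SiO2 47.46%, ZrO2 5.231%, ZnO 8.045%, Al2O3 10.41%, MgO 24.59%, K2O 4.253%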